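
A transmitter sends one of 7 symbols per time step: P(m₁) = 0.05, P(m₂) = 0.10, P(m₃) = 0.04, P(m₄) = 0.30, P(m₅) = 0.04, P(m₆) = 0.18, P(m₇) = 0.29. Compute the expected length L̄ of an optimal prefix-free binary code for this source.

Repeatedly combine the two least-probable nodes; the expected code length is the sum of the merged weights.
merge 1/25 + 1/25 → 2/25
merge 1/20 + 2/25 → 13/100
merge 1/10 + 13/100 → 23/100
merge 9/50 + 23/100 → 41/100
merge 29/100 + 3/10 → 59/100
merge 41/100 + 59/100 → 1
L = 2/25 + 13/100 + 23/100 + 41/100 + 59/100 + 1 = 61/25 = 2.44 bits/symbol.

2.44 bits/symbol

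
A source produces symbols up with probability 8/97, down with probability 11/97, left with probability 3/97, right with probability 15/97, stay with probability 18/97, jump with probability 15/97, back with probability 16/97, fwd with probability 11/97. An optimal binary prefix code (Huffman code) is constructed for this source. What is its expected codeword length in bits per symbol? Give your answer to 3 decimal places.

Repeatedly combine the two least-probable nodes; the expected code length is the sum of the merged weights.
merge 3/97 + 8/97 → 11/97
merge 11/97 + 11/97 → 22/97
merge 11/97 + 15/97 → 26/97
merge 15/97 + 16/97 → 31/97
merge 18/97 + 22/97 → 40/97
merge 26/97 + 31/97 → 57/97
merge 40/97 + 57/97 → 1
L = 11/97 + 22/97 + 26/97 + 31/97 + 40/97 + 57/97 + 1 = 284/97 ≈ 2.928 bits/symbol.

2.928 bits/symbol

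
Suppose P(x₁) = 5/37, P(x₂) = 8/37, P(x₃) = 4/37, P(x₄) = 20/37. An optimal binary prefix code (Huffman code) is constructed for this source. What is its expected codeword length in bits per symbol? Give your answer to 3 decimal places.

Repeatedly combine the two least-probable nodes; the expected code length is the sum of the merged weights.
merge 4/37 + 5/37 → 9/37
merge 8/37 + 9/37 → 17/37
merge 17/37 + 20/37 → 1
L = 9/37 + 17/37 + 1 = 63/37 ≈ 1.703 bits/symbol.

1.703 bits/symbol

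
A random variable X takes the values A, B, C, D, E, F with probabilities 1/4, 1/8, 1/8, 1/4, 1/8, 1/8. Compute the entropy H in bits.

2.5 bits

Each probability is a power of 1/2, so log₂(1/p) is an integer.
H = Σ p·log₂(1/p) = 1/4·2 + 1/8·3 + 1/8·3 + 1/4·2 + 1/8·3 + 1/8·3 = 2.5 bits.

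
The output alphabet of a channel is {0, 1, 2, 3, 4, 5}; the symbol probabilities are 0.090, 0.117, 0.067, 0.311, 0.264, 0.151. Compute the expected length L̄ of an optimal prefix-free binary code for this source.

2.425 bits/symbol

Repeatedly combine the two least-probable nodes; the expected code length is the sum of the merged weights.
merge 67/1000 + 9/100 → 157/1000
merge 117/1000 + 151/1000 → 67/250
merge 157/1000 + 33/125 → 421/1000
merge 67/250 + 311/1000 → 579/1000
merge 421/1000 + 579/1000 → 1
L = 157/1000 + 67/250 + 421/1000 + 579/1000 + 1 = 97/40 = 2.425 bits/symbol.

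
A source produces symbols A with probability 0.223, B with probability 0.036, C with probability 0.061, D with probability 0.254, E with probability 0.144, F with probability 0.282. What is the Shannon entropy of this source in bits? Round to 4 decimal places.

2.3213 bits

H = −Σ pᵢ log₂ pᵢ.
−0.223·log₂(0.223) = 0.4828
−0.036·log₂(0.036) = 0.1727
−0.061·log₂(0.061) = 0.2461
−0.254·log₂(0.254) = 0.5022
−0.144·log₂(0.144) = 0.4026
−0.282·log₂(0.282) = 0.5150
Sum ≈ 2.3213 → 2.3213 bits.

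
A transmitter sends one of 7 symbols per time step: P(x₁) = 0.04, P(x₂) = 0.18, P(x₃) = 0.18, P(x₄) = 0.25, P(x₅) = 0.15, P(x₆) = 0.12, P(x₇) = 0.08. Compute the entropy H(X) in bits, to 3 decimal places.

H = −Σ pᵢ log₂ pᵢ.
−0.04·log₂(0.04) = 0.1858
−0.18·log₂(0.18) = 0.4453
−0.18·log₂(0.18) = 0.4453
−0.25·log₂(0.25) = 0.5000
−0.15·log₂(0.15) = 0.4105
−0.12·log₂(0.12) = 0.3671
−0.08·log₂(0.08) = 0.2915
Sum ≈ 2.6455 → 2.645 bits.

2.645 bits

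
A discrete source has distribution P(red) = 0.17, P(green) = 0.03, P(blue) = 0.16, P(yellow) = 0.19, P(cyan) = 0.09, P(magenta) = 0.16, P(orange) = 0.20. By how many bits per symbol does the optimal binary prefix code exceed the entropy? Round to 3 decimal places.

Entropy H = −Σ p log₂ p ≈ 2.6647 bits.
Huffman merges: 3/100+9/100→3/25; 3/25+4/25→7/25; 4/25+17/100→33/100; 19/100+1/5→39/100; 7/25+33/100→61/100; 39/100+61/100→1. L = 273/100 ≈ 2.7300.
L − H = 2.7300 − 2.6647 = 0.065 bits.

0.065 bits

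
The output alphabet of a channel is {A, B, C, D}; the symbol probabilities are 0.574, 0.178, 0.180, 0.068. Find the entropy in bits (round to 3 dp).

H = −Σ pᵢ log₂ pᵢ.
−0.574·log₂(0.574) = 0.4597
−0.178·log₂(0.178) = 0.4432
−0.180·log₂(0.180) = 0.4453
−0.068·log₂(0.068) = 0.2637
Sum ≈ 1.6120 → 1.612 bits.

1.612 bits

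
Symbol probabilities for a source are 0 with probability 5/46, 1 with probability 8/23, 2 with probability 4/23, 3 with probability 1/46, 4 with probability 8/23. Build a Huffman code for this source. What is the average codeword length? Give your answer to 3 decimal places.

Repeatedly combine the two least-probable nodes; the expected code length is the sum of the merged weights.
merge 1/46 + 5/46 → 3/23
merge 3/23 + 4/23 → 7/23
merge 7/23 + 8/23 → 15/23
merge 8/23 + 15/23 → 1
L = 3/23 + 7/23 + 15/23 + 1 = 48/23 ≈ 2.087 bits/symbol.

2.087 bits/symbol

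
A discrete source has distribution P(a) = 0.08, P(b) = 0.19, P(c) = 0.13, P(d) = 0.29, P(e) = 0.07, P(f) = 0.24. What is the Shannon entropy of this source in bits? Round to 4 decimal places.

2.4100 bits

H = −Σ pᵢ log₂ pᵢ.
−0.08·log₂(0.08) = 0.2915
−0.19·log₂(0.19) = 0.4552
−0.13·log₂(0.13) = 0.3826
−0.29·log₂(0.29) = 0.5179
−0.07·log₂(0.07) = 0.2686
−0.24·log₂(0.24) = 0.4941
Sum ≈ 2.4100 → 2.4100 bits.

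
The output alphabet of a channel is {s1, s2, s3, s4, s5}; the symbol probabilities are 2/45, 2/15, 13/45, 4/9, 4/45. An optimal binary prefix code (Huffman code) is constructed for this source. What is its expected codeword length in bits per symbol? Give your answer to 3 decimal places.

Repeatedly combine the two least-probable nodes; the expected code length is the sum of the merged weights.
merge 2/45 + 4/45 → 2/15
merge 2/15 + 2/15 → 4/15
merge 4/15 + 13/45 → 5/9
merge 4/9 + 5/9 → 1
L = 2/15 + 4/15 + 5/9 + 1 = 88/45 ≈ 1.956 bits/symbol.

1.956 bits/symbol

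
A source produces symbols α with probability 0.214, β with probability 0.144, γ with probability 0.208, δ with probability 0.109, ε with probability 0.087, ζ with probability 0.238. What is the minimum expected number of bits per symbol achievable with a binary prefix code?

Repeatedly combine the two least-probable nodes; the expected code length is the sum of the merged weights.
merge 87/1000 + 109/1000 → 49/250
merge 18/125 + 49/250 → 17/50
merge 26/125 + 107/500 → 211/500
merge 119/500 + 17/50 → 289/500
merge 211/500 + 289/500 → 1
L = 49/250 + 17/50 + 211/500 + 289/500 + 1 = 317/125 = 2.536 bits/symbol.

2.536 bits/symbol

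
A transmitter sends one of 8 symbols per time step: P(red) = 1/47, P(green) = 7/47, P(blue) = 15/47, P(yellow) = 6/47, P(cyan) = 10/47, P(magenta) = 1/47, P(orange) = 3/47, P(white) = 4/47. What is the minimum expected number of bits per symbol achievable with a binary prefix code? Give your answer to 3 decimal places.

2.617 bits/symbol

Repeatedly combine the two least-probable nodes; the expected code length is the sum of the merged weights.
merge 1/47 + 1/47 → 2/47
merge 2/47 + 3/47 → 5/47
merge 4/47 + 5/47 → 9/47
merge 6/47 + 7/47 → 13/47
merge 9/47 + 10/47 → 19/47
merge 13/47 + 15/47 → 28/47
merge 19/47 + 28/47 → 1
L = 2/47 + 5/47 + 9/47 + 13/47 + 19/47 + 28/47 + 1 = 123/47 ≈ 2.617 bits/symbol.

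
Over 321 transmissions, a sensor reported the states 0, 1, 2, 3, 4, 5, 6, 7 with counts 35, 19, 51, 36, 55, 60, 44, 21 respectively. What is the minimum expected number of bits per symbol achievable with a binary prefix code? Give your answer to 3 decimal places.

2.938 bits/symbol

Probabilities are the counts divided by 321.
Repeatedly combine the two least-probable nodes; the expected code length is the sum of the merged weights.
merge 19/321 + 7/107 → 40/321
merge 35/321 + 12/107 → 71/321
merge 40/321 + 44/321 → 28/107
merge 17/107 + 55/321 → 106/321
merge 20/107 + 71/321 → 131/321
merge 28/107 + 106/321 → 190/321
merge 131/321 + 190/321 → 1
L = 40/321 + 71/321 + 28/107 + 106/321 + 131/321 + 190/321 + 1 = 943/321 ≈ 2.938 bits/symbol.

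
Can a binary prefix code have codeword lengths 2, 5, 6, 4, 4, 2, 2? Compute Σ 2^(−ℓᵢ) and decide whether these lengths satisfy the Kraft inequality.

0.921875; yes

With common denominator 2^6 = 64: Σ 2^(−ℓᵢ) = 16/64 + 2/64 + 1/64 + 4/64 + 4/64 + 16/64 + 16/64 = 59/64 = 0.921875.
Kraft's inequality requires Σ ≤ 1; here Σ = 0.921875 ≤ 1, so such a prefix code exists.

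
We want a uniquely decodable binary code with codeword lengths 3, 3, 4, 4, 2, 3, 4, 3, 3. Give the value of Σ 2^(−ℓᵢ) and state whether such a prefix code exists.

With common denominator 2^4 = 16: Σ 2^(−ℓᵢ) = 2/16 + 2/16 + 1/16 + 1/16 + 4/16 + 2/16 + 1/16 + 2/16 + 2/16 = 17/16 = 1.0625.
Kraft's inequality requires Σ ≤ 1; here Σ = 1.0625 > 1, so no such prefix code exists.

1.0625; no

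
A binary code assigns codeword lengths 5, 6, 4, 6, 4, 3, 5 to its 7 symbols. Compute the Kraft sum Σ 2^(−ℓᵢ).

0.34375

With common denominator 2^6 = 64: Σ 2^(−ℓᵢ) = 2/64 + 1/64 + 4/64 + 1/64 + 4/64 + 8/64 + 2/64 = 22/64 = 0.34375.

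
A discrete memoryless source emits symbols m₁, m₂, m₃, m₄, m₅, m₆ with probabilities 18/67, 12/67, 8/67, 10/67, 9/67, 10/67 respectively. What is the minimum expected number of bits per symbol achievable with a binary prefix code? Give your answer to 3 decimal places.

Repeatedly combine the two least-probable nodes; the expected code length is the sum of the merged weights.
merge 8/67 + 9/67 → 17/67
merge 10/67 + 10/67 → 20/67
merge 12/67 + 17/67 → 29/67
merge 18/67 + 20/67 → 38/67
merge 29/67 + 38/67 → 1
L = 17/67 + 20/67 + 29/67 + 38/67 + 1 = 171/67 ≈ 2.552 bits/symbol.

2.552 bits/symbol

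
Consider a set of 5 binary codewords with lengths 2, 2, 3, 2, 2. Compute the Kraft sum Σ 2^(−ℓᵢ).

1.125

With common denominator 2^3 = 8: Σ 2^(−ℓᵢ) = 2/8 + 2/8 + 1/8 + 2/8 + 2/8 = 9/8 = 1.125.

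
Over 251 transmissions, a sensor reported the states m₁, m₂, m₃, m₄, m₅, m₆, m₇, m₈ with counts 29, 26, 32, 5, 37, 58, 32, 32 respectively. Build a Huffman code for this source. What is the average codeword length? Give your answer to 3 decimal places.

Probabilities are the counts divided by 251.
Repeatedly combine the two least-probable nodes; the expected code length is the sum of the merged weights.
merge 5/251 + 26/251 → 31/251
merge 29/251 + 31/251 → 60/251
merge 32/251 + 32/251 → 64/251
merge 32/251 + 37/251 → 69/251
merge 58/251 + 60/251 → 118/251
merge 64/251 + 69/251 → 133/251
merge 118/251 + 133/251 → 1
L = 31/251 + 60/251 + 64/251 + 69/251 + 118/251 + 133/251 + 1 = 726/251 ≈ 2.892 bits/symbol.

2.892 bits/symbol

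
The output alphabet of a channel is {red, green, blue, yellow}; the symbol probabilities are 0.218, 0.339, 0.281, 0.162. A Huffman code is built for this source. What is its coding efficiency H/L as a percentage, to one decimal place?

Entropy H = −Σ p log₂ p ≈ 1.9481 bits.
Huffman merges: 81/500+109/500→19/50; 281/1000+339/1000→31/50; 19/50+31/50→1. L = 2 ≈ 2.0000.
Efficiency = H/L = 1.9481/2.0000 = 97.4%.

97.4%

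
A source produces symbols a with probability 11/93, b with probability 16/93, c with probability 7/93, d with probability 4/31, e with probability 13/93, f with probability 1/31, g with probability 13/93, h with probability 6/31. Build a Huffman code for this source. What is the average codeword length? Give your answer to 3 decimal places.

Repeatedly combine the two least-probable nodes; the expected code length is the sum of the merged weights.
merge 1/31 + 7/93 → 10/93
merge 10/93 + 11/93 → 7/31
merge 4/31 + 13/93 → 25/93
merge 13/93 + 16/93 → 29/93
merge 6/31 + 7/31 → 13/31
merge 25/93 + 29/93 → 18/31
merge 13/31 + 18/31 → 1
L = 10/93 + 7/31 + 25/93 + 29/93 + 13/31 + 18/31 + 1 = 271/93 ≈ 2.914 bits/symbol.

2.914 bits/symbol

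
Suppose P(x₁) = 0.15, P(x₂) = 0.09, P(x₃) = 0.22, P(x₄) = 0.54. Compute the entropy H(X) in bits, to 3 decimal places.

1.684 bits

H = −Σ pᵢ log₂ pᵢ.
−0.15·log₂(0.15) = 0.4105
−0.09·log₂(0.09) = 0.3127
−0.22·log₂(0.22) = 0.4806
−0.54·log₂(0.54) = 0.4800
Sum ≈ 1.6838 → 1.684 bits.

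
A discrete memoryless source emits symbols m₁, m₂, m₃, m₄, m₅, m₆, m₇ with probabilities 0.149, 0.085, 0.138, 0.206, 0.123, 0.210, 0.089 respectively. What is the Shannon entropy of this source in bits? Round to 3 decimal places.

H = −Σ pᵢ log₂ pᵢ.
−0.149·log₂(0.149) = 0.4092
−0.085·log₂(0.085) = 0.3023
−0.138·log₂(0.138) = 0.3943
−0.206·log₂(0.206) = 0.4695
−0.123·log₂(0.123) = 0.3719
−0.210·log₂(0.210) = 0.4728
−0.089·log₂(0.089) = 0.3106
Sum ≈ 2.7307 → 2.731 bits.

2.731 bits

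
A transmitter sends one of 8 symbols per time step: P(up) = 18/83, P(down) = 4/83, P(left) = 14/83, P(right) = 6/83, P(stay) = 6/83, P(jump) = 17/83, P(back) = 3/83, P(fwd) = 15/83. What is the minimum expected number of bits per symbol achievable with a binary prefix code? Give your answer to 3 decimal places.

Repeatedly combine the two least-probable nodes; the expected code length is the sum of the merged weights.
merge 3/83 + 4/83 → 7/83
merge 6/83 + 6/83 → 12/83
merge 7/83 + 12/83 → 19/83
merge 14/83 + 15/83 → 29/83
merge 17/83 + 18/83 → 35/83
merge 19/83 + 29/83 → 48/83
merge 35/83 + 48/83 → 1
L = 7/83 + 12/83 + 19/83 + 29/83 + 35/83 + 48/83 + 1 = 233/83 ≈ 2.807 bits/symbol.

2.807 bits/symbol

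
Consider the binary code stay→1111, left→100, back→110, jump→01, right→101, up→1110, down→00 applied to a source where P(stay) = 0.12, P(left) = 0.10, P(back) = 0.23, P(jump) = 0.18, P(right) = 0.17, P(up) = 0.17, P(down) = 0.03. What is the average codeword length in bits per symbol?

3.08 bits/symbol

L̄ = Σ pᵢ·ℓᵢ = 0.12·4 + 0.10·3 + 0.23·3 + 0.18·2 + 0.17·3 + 0.17·4 + 0.03·2 = 3.08 bits/symbol.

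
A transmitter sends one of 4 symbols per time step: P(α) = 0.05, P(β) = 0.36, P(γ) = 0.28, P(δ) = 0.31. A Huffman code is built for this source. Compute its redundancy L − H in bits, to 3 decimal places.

0.185 bits

Entropy H = −Σ p log₂ p ≈ 1.7847 bits.
Huffman merges: 1/20+7/25→33/100; 31/100+33/100→16/25; 9/25+16/25→1. L = 197/100 ≈ 1.9700.
L − H = 1.9700 − 1.7847 = 0.185 bits.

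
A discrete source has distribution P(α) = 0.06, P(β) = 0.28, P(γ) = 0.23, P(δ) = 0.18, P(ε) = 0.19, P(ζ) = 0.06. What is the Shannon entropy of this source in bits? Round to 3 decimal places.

H = −Σ pᵢ log₂ pᵢ.
−0.06·log₂(0.06) = 0.2435
−0.28·log₂(0.28) = 0.5142
−0.23·log₂(0.23) = 0.4877
−0.18·log₂(0.18) = 0.4453
−0.19·log₂(0.19) = 0.4552
−0.06·log₂(0.06) = 0.2435
Sum ≈ 2.3895 → 2.389 bits.

2.389 bits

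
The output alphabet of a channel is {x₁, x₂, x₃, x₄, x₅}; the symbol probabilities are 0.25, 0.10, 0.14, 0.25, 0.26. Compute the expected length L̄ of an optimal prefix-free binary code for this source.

2.24 bits/symbol

Repeatedly combine the two least-probable nodes; the expected code length is the sum of the merged weights.
merge 1/10 + 7/50 → 6/25
merge 6/25 + 1/4 → 49/100
merge 1/4 + 13/50 → 51/100
merge 49/100 + 51/100 → 1
L = 6/25 + 49/100 + 51/100 + 1 = 56/25 = 2.24 bits/symbol.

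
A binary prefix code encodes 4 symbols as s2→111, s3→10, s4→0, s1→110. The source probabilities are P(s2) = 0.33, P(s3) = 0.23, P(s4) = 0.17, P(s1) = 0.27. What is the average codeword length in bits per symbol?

2.43 bits/symbol

L̄ = Σ pᵢ·ℓᵢ = 0.33·3 + 0.23·2 + 0.17·1 + 0.27·3 = 2.43 bits/symbol.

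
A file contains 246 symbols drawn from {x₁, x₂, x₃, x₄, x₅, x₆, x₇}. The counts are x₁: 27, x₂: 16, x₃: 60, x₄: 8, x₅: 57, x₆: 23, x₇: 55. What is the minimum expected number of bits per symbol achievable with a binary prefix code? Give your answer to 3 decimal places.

2.589 bits/symbol

Probabilities are the counts divided by 246.
Repeatedly combine the two least-probable nodes; the expected code length is the sum of the merged weights.
merge 4/123 + 8/123 → 4/41
merge 23/246 + 4/41 → 47/246
merge 9/82 + 47/246 → 37/123
merge 55/246 + 19/82 → 56/123
merge 10/41 + 37/123 → 67/123
merge 56/123 + 67/123 → 1
L = 4/41 + 47/246 + 37/123 + 56/123 + 67/123 + 1 = 637/246 ≈ 2.589 bits/symbol.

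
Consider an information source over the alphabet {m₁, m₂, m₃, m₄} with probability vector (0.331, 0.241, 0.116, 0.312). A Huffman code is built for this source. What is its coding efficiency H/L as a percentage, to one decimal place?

95.4%

Entropy H = −Σ p log₂ p ≈ 1.9075 bits.
Huffman merges: 29/250+241/1000→357/1000; 39/125+331/1000→643/1000; 357/1000+643/1000→1. L = 2 ≈ 2.0000.
Efficiency = H/L = 1.9075/2.0000 = 95.4%.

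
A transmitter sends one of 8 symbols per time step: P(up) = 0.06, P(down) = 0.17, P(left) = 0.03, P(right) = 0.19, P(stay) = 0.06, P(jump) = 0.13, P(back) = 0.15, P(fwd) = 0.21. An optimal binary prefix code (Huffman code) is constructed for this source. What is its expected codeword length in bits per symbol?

Repeatedly combine the two least-probable nodes; the expected code length is the sum of the merged weights.
merge 3/100 + 3/50 → 9/100
merge 3/50 + 9/100 → 3/20
merge 13/100 + 3/20 → 7/25
merge 3/20 + 17/100 → 8/25
merge 19/100 + 21/100 → 2/5
merge 7/25 + 8/25 → 3/5
merge 2/5 + 3/5 → 1
L = 9/100 + 3/20 + 7/25 + 8/25 + 2/5 + 3/5 + 1 = 71/25 = 2.84 bits/symbol.

2.84 bits/symbol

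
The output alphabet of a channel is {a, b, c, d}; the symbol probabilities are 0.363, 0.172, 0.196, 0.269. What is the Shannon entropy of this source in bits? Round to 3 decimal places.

H = −Σ pᵢ log₂ pᵢ.
−0.363·log₂(0.363) = 0.5307
−0.172·log₂(0.172) = 0.4368
−0.196·log₂(0.196) = 0.4608
−0.269·log₂(0.269) = 0.5096
Sum ≈ 1.9379 → 1.938 bits.

1.938 bits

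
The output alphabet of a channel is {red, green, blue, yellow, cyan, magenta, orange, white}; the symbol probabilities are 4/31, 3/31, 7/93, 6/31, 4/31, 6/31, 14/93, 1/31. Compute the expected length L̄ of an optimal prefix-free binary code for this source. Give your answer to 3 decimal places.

Repeatedly combine the two least-probable nodes; the expected code length is the sum of the merged weights.
merge 1/31 + 7/93 → 10/93
merge 3/31 + 10/93 → 19/93
merge 4/31 + 4/31 → 8/31
merge 14/93 + 6/31 → 32/93
merge 6/31 + 19/93 → 37/93
merge 8/31 + 32/93 → 56/93
merge 37/93 + 56/93 → 1
L = 10/93 + 19/93 + 8/31 + 32/93 + 37/93 + 56/93 + 1 = 271/93 ≈ 2.914 bits/symbol.

2.914 bits/symbol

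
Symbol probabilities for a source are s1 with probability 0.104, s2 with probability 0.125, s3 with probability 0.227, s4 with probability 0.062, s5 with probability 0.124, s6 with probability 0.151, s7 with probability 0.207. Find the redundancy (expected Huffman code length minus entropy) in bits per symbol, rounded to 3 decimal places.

Entropy H = −Σ p log₂ p ≈ 2.7046 bits.
Huffman merges: 31/500+13/125→83/500; 31/250+1/8→249/1000; 151/1000+83/500→317/1000; 207/1000+227/1000→217/500; 249/1000+317/1000→283/500; 217/500+283/500→1. L = 683/250 ≈ 2.7320.
L − H = 2.7320 − 2.7046 = 0.027 bits.

0.027 bits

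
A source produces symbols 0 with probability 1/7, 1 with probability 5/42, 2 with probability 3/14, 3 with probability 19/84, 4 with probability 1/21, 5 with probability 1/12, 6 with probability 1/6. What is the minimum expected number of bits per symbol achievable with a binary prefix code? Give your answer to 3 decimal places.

Repeatedly combine the two least-probable nodes; the expected code length is the sum of the merged weights.
merge 1/21 + 1/12 → 11/84
merge 5/42 + 11/84 → 1/4
merge 1/7 + 1/6 → 13/42
merge 3/14 + 19/84 → 37/84
merge 1/4 + 13/42 → 47/84
merge 37/84 + 47/84 → 1
L = 11/84 + 1/4 + 13/42 + 37/84 + 47/84 + 1 = 113/42 ≈ 2.690 bits/symbol.

2.690 bits/symbol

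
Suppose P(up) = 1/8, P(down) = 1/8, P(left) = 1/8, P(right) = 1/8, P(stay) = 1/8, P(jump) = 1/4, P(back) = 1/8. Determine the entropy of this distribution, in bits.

Each probability is a power of 1/2, so log₂(1/p) is an integer.
H = Σ p·log₂(1/p) = 1/8·3 + 1/8·3 + 1/8·3 + 1/8·3 + 1/8·3 + 1/4·2 + 1/8·3 = 2.75 bits.

2.75 bits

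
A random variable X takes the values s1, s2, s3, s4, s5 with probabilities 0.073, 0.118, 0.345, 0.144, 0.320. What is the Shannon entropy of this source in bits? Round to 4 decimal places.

2.0978 bits

H = −Σ pᵢ log₂ pᵢ.
−0.073·log₂(0.073) = 0.2756
−0.118·log₂(0.118) = 0.3638
−0.345·log₂(0.345) = 0.5297
−0.144·log₂(0.144) = 0.4026
−0.320·log₂(0.320) = 0.5260
Sum ≈ 2.0978 → 2.0978 bits.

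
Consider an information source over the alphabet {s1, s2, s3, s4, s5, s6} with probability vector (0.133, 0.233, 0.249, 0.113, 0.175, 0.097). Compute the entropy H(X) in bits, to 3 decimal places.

H = −Σ pᵢ log₂ pᵢ.
−0.133·log₂(0.133) = 0.3871
−0.233·log₂(0.233) = 0.4897
−0.249·log₂(0.249) = 0.4994
−0.113·log₂(0.113) = 0.3555
−0.175·log₂(0.175) = 0.4401
−0.097·log₂(0.097) = 0.3265
Sum ≈ 2.4982 → 2.498 bits.

2.498 bits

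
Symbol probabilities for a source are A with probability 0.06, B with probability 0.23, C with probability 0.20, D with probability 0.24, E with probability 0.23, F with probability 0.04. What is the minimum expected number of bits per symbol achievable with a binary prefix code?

2.4 bits/symbol

Repeatedly combine the two least-probable nodes; the expected code length is the sum of the merged weights.
merge 1/25 + 3/50 → 1/10
merge 1/10 + 1/5 → 3/10
merge 23/100 + 23/100 → 23/50
merge 6/25 + 3/10 → 27/50
merge 23/50 + 27/50 → 1
L = 1/10 + 3/10 + 23/50 + 27/50 + 1 = 12/5 = 2.4 bits/symbol.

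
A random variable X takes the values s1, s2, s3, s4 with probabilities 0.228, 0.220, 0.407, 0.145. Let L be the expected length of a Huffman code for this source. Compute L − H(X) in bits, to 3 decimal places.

Entropy H = −Σ p log₂ p ≈ 1.8987 bits.
Huffman merges: 29/200+11/50→73/200; 57/250+73/200→593/1000; 407/1000+593/1000→1. L = 979/500 ≈ 1.9580.
L − H = 1.9580 − 1.8987 = 0.059 bits.

0.059 bits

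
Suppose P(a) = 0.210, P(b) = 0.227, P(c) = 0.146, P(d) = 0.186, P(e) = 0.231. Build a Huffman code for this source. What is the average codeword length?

Repeatedly combine the two least-probable nodes; the expected code length is the sum of the merged weights.
merge 73/500 + 93/500 → 83/250
merge 21/100 + 227/1000 → 437/1000
merge 231/1000 + 83/250 → 563/1000
merge 437/1000 + 563/1000 → 1
L = 83/250 + 437/1000 + 563/1000 + 1 = 583/250 = 2.332 bits/symbol.

2.332 bits/symbol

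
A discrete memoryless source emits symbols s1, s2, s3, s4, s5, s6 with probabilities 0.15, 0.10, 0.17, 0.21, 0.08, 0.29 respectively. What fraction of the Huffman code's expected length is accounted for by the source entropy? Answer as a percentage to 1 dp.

Entropy H = −Σ p log₂ p ≈ 2.4596 bits.
Huffman merges: 2/25+1/10→9/50; 3/20+17/100→8/25; 9/50+21/100→39/100; 29/100+8/25→61/100; 39/100+61/100→1. L = 5/2 ≈ 2.5000.
Efficiency = H/L = 2.4596/2.5000 = 98.4%.

98.4%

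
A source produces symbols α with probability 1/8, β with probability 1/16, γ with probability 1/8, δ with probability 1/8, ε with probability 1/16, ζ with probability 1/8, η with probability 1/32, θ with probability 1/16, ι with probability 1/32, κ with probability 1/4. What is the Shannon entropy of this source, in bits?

Each probability is a power of 1/2, so log₂(1/p) is an integer.
H = Σ p·log₂(1/p) = 1/8·3 + 1/16·4 + 1/8·3 + 1/8·3 + 1/16·4 + 1/8·3 + 1/32·5 + 1/16·4 + 1/32·5 + 1/4·2 = 3.0625 bits.

3.0625 bits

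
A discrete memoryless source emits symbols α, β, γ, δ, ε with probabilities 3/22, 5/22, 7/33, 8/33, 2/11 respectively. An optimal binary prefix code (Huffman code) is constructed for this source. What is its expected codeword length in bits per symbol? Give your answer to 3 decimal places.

Repeatedly combine the two least-probable nodes; the expected code length is the sum of the merged weights.
merge 3/22 + 2/11 → 7/22
merge 7/33 + 5/22 → 29/66
merge 8/33 + 7/22 → 37/66
merge 29/66 + 37/66 → 1
L = 7/22 + 29/66 + 37/66 + 1 = 51/22 ≈ 2.318 bits/symbol.

2.318 bits/symbol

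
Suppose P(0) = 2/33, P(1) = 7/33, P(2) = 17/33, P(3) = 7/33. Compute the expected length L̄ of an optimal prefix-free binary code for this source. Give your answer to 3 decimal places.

1.758 bits/symbol

Repeatedly combine the two least-probable nodes; the expected code length is the sum of the merged weights.
merge 2/33 + 7/33 → 3/11
merge 7/33 + 3/11 → 16/33
merge 16/33 + 17/33 → 1
L = 3/11 + 16/33 + 1 = 58/33 ≈ 1.758 bits/symbol.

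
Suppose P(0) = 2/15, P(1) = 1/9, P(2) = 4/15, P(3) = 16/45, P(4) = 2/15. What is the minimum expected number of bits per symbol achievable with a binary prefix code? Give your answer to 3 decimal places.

2.244 bits/symbol

Repeatedly combine the two least-probable nodes; the expected code length is the sum of the merged weights.
merge 1/9 + 2/15 → 11/45
merge 2/15 + 11/45 → 17/45
merge 4/15 + 16/45 → 28/45
merge 17/45 + 28/45 → 1
L = 11/45 + 17/45 + 28/45 + 1 = 101/45 ≈ 2.244 bits/symbol.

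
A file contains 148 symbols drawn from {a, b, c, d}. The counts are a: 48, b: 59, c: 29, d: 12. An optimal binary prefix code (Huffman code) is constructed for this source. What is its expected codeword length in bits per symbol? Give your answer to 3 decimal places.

1.878 bits/symbol

Probabilities are the counts divided by 148.
Repeatedly combine the two least-probable nodes; the expected code length is the sum of the merged weights.
merge 3/37 + 29/148 → 41/148
merge 41/148 + 12/37 → 89/148
merge 59/148 + 89/148 → 1
L = 41/148 + 89/148 + 1 = 139/74 ≈ 1.878 bits/symbol.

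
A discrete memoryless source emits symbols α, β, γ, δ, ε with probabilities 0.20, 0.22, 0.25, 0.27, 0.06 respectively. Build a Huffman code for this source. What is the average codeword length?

Repeatedly combine the two least-probable nodes; the expected code length is the sum of the merged weights.
merge 3/50 + 1/5 → 13/50
merge 11/50 + 1/4 → 47/100
merge 13/50 + 27/100 → 53/100
merge 47/100 + 53/100 → 1
L = 13/50 + 47/100 + 53/100 + 1 = 113/50 = 2.26 bits/symbol.

2.26 bits/symbol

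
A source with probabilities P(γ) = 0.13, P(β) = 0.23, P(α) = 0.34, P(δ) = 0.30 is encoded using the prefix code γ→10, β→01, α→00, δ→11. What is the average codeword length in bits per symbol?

L̄ = Σ pᵢ·ℓᵢ = 0.13·2 + 0.23·2 + 0.34·2 + 0.30·2 = 2 bits/symbol.

2 bits/symbol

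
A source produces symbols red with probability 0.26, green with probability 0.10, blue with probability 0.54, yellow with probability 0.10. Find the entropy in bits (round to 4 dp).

H = −Σ pᵢ log₂ pᵢ.
−0.26·log₂(0.26) = 0.5053
−0.10·log₂(0.10) = 0.3322
−0.54·log₂(0.54) = 0.4800
−0.10·log₂(0.10) = 0.3322
Sum ≈ 1.6497 → 1.6497 bits.

1.6497 bits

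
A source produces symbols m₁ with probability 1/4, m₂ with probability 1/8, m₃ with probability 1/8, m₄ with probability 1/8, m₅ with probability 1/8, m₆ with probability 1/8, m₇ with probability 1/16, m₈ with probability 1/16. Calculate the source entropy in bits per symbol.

2.875 bits

Each probability is a power of 1/2, so log₂(1/p) is an integer.
H = Σ p·log₂(1/p) = 1/4·2 + 1/8·3 + 1/8·3 + 1/8·3 + 1/8·3 + 1/8·3 + 1/16·4 + 1/16·4 = 2.875 bits.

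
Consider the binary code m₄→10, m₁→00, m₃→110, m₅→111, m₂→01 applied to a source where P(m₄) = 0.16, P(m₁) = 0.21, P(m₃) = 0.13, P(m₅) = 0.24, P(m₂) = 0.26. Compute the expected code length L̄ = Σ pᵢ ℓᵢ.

2.37 bits/symbol

L̄ = Σ pᵢ·ℓᵢ = 0.16·2 + 0.21·2 + 0.13·3 + 0.24·3 + 0.26·2 = 2.37 bits/symbol.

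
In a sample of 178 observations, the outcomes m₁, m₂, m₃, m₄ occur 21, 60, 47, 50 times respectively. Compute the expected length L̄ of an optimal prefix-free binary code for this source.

2 bits/symbol

Probabilities are the counts divided by 178.
Repeatedly combine the two least-probable nodes; the expected code length is the sum of the merged weights.
merge 21/178 + 47/178 → 34/89
merge 25/89 + 30/89 → 55/89
merge 34/89 + 55/89 → 1
L = 34/89 + 55/89 + 1 = 2 bits/symbol.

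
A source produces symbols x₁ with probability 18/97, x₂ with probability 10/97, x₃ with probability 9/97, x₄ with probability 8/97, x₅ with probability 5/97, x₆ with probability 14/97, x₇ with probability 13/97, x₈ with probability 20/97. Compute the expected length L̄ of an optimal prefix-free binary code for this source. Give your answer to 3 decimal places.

Repeatedly combine the two least-probable nodes; the expected code length is the sum of the merged weights.
merge 5/97 + 8/97 → 13/97
merge 9/97 + 10/97 → 19/97
merge 13/97 + 13/97 → 26/97
merge 14/97 + 18/97 → 32/97
merge 19/97 + 20/97 → 39/97
merge 26/97 + 32/97 → 58/97
merge 39/97 + 58/97 → 1
L = 13/97 + 19/97 + 26/97 + 32/97 + 39/97 + 58/97 + 1 = 284/97 ≈ 2.928 bits/symbol.

2.928 bits/symbol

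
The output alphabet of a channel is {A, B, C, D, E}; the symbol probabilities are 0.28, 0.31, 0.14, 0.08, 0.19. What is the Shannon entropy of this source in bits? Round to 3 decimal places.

2.182 bits

H = −Σ pᵢ log₂ pᵢ.
−0.28·log₂(0.28) = 0.5142
−0.31·log₂(0.31) = 0.5238
−0.14·log₂(0.14) = 0.3971
−0.08·log₂(0.08) = 0.2915
−0.19·log₂(0.19) = 0.4552
Sum ≈ 2.1819 → 2.182 bits.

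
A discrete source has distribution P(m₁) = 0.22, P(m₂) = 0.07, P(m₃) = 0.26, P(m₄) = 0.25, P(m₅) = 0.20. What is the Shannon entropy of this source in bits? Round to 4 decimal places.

H = −Σ pᵢ log₂ pᵢ.
−0.22·log₂(0.22) = 0.4806
−0.07·log₂(0.07) = 0.2686
−0.26·log₂(0.26) = 0.5053
−0.25·log₂(0.25) = 0.5000
−0.20·log₂(0.20) = 0.4644
Sum ≈ 2.2188 → 2.2188 bits.

2.2188 bits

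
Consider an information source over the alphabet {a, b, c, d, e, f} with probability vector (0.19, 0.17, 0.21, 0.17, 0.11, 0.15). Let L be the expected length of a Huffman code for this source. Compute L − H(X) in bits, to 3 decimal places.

0.042 bits

Entropy H = −Σ p log₂ p ≈ 2.5581 bits.
Huffman merges: 11/100+3/20→13/50; 17/100+17/100→17/50; 19/100+21/100→2/5; 13/50+17/50→3/5; 2/5+3/5→1. L = 13/5 ≈ 2.6000.
L − H = 2.6000 − 2.5581 = 0.042 bits.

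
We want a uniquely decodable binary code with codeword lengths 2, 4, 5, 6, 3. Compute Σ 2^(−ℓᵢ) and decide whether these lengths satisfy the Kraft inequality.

With common denominator 2^6 = 64: Σ 2^(−ℓᵢ) = 16/64 + 4/64 + 2/64 + 1/64 + 8/64 = 31/64 = 0.484375.
Kraft's inequality requires Σ ≤ 1; here Σ = 0.484375 ≤ 1, so such a prefix code exists.

0.484375; yes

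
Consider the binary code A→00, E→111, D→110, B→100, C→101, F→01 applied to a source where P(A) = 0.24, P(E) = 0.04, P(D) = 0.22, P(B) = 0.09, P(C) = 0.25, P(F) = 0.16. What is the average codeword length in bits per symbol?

L̄ = Σ pᵢ·ℓᵢ = 0.24·2 + 0.04·3 + 0.22·3 + 0.09·3 + 0.25·3 + 0.16·2 = 2.6 bits/symbol.

2.6 bits/symbol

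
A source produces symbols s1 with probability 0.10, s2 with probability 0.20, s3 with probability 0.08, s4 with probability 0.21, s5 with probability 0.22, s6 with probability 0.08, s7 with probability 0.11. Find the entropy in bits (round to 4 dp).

2.6833 bits

H = −Σ pᵢ log₂ pᵢ.
−0.10·log₂(0.10) = 0.3322
−0.20·log₂(0.20) = 0.4644
−0.08·log₂(0.08) = 0.2915
−0.21·log₂(0.21) = 0.4728
−0.22·log₂(0.22) = 0.4806
−0.08·log₂(0.08) = 0.2915
−0.11·log₂(0.11) = 0.3503
Sum ≈ 2.6833 → 2.6833 bits.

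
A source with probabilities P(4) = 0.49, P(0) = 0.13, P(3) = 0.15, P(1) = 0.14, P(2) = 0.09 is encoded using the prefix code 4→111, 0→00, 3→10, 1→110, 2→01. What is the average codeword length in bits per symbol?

2.63 bits/symbol

L̄ = Σ pᵢ·ℓᵢ = 0.49·3 + 0.13·2 + 0.15·2 + 0.14·3 + 0.09·2 = 2.63 bits/symbol.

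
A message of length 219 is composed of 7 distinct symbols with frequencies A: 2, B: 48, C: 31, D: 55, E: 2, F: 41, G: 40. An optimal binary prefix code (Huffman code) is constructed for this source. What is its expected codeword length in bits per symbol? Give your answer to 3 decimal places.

Probabilities are the counts divided by 219.
Repeatedly combine the two least-probable nodes; the expected code length is the sum of the merged weights.
merge 2/219 + 2/219 → 4/219
merge 4/219 + 31/219 → 35/219
merge 35/219 + 40/219 → 25/73
merge 41/219 + 16/73 → 89/219
merge 55/219 + 25/73 → 130/219
merge 89/219 + 130/219 → 1
L = 4/219 + 35/219 + 25/73 + 89/219 + 130/219 + 1 = 184/73 ≈ 2.521 bits/symbol.

2.521 bits/symbol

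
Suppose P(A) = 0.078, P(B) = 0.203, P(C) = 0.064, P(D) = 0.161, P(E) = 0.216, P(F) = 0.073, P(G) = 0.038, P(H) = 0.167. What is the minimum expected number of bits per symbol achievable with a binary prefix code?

Repeatedly combine the two least-probable nodes; the expected code length is the sum of the merged weights.
merge 19/500 + 8/125 → 51/500
merge 73/1000 + 39/500 → 151/1000
merge 51/500 + 151/1000 → 253/1000
merge 161/1000 + 167/1000 → 41/125
merge 203/1000 + 27/125 → 419/1000
merge 253/1000 + 41/125 → 581/1000
merge 419/1000 + 581/1000 → 1
L = 51/500 + 151/1000 + 253/1000 + 41/125 + 419/1000 + 581/1000 + 1 = 1417/500 = 2.834 bits/symbol.

2.834 bits/symbol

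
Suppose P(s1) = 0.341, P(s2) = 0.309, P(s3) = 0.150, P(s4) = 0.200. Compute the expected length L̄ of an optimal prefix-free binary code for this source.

Repeatedly combine the two least-probable nodes; the expected code length is the sum of the merged weights.
merge 3/20 + 1/5 → 7/20
merge 309/1000 + 341/1000 → 13/20
merge 7/20 + 13/20 → 1
L = 7/20 + 13/20 + 1 = 2 bits/symbol.

2 bits/symbol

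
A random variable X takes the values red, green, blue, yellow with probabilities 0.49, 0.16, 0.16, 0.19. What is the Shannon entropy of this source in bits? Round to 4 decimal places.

1.8055 bits

H = −Σ pᵢ log₂ pᵢ.
−0.49·log₂(0.49) = 0.5043
−0.16·log₂(0.16) = 0.4230
−0.16·log₂(0.16) = 0.4230
−0.19·log₂(0.19) = 0.4552
Sum ≈ 1.8055 → 1.8055 bits.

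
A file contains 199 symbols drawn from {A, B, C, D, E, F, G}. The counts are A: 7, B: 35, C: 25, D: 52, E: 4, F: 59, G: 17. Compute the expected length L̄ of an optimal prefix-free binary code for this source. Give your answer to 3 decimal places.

2.462 bits/symbol

Probabilities are the counts divided by 199.
Repeatedly combine the two least-probable nodes; the expected code length is the sum of the merged weights.
merge 4/199 + 7/199 → 11/199
merge 11/199 + 17/199 → 28/199
merge 25/199 + 28/199 → 53/199
merge 35/199 + 52/199 → 87/199
merge 53/199 + 59/199 → 112/199
merge 87/199 + 112/199 → 1
L = 11/199 + 28/199 + 53/199 + 87/199 + 112/199 + 1 = 490/199 ≈ 2.462 bits/symbol.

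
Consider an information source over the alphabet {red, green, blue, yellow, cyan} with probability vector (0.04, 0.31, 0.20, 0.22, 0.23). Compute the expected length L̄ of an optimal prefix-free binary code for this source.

Repeatedly combine the two least-probable nodes; the expected code length is the sum of the merged weights.
merge 1/25 + 1/5 → 6/25
merge 11/50 + 23/100 → 9/20
merge 6/25 + 31/100 → 11/20
merge 9/20 + 11/20 → 1
L = 6/25 + 9/20 + 11/20 + 1 = 56/25 = 2.24 bits/symbol.

2.24 bits/symbol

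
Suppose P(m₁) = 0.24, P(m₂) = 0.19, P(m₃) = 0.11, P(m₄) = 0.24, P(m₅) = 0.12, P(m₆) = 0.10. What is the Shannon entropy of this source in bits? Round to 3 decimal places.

H = −Σ pᵢ log₂ pᵢ.
−0.24·log₂(0.24) = 0.4941
−0.19·log₂(0.19) = 0.4552
−0.11·log₂(0.11) = 0.3503
−0.24·log₂(0.24) = 0.4941
−0.12·log₂(0.12) = 0.3671
−0.10·log₂(0.10) = 0.3322
Sum ≈ 2.4930 → 2.493 bits.

2.493 bits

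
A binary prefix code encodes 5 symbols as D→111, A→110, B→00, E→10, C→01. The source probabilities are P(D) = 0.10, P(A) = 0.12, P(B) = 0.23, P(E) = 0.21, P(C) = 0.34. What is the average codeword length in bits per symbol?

2.22 bits/symbol

L̄ = Σ pᵢ·ℓᵢ = 0.10·3 + 0.12·3 + 0.23·2 + 0.21·2 + 0.34·2 = 2.22 bits/symbol.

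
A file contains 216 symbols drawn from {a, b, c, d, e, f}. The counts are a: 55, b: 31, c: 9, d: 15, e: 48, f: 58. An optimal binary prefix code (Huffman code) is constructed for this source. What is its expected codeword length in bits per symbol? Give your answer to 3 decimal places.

2.366 bits/symbol

Probabilities are the counts divided by 216.
Repeatedly combine the two least-probable nodes; the expected code length is the sum of the merged weights.
merge 1/24 + 5/72 → 1/9
merge 1/9 + 31/216 → 55/216
merge 2/9 + 55/216 → 103/216
merge 55/216 + 29/108 → 113/216
merge 103/216 + 113/216 → 1
L = 1/9 + 55/216 + 103/216 + 113/216 + 1 = 511/216 ≈ 2.366 bits/symbol.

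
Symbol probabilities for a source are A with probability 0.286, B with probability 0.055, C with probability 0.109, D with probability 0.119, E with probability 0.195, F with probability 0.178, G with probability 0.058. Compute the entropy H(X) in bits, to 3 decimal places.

H = −Σ pᵢ log₂ pᵢ.
−0.286·log₂(0.286) = 0.5165
−0.055·log₂(0.055) = 0.2301
−0.109·log₂(0.109) = 0.3485
−0.119·log₂(0.119) = 0.3654
−0.195·log₂(0.195) = 0.4599
−0.178·log₂(0.178) = 0.4432
−0.058·log₂(0.058) = 0.2383
Sum ≈ 2.6020 → 2.602 bits.

2.602 bits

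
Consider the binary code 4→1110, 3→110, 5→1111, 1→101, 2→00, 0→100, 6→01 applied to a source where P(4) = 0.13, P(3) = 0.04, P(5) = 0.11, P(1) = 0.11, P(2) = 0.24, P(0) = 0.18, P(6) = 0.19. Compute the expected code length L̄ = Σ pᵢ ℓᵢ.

L̄ = Σ pᵢ·ℓᵢ = 0.13·4 + 0.04·3 + 0.11·4 + 0.11·3 + 0.24·2 + 0.18·3 + 0.19·2 = 2.81 bits/symbol.

2.81 bits/symbol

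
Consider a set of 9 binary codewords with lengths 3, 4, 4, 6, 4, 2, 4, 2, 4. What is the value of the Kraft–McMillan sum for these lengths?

With common denominator 2^6 = 64: Σ 2^(−ℓᵢ) = 8/64 + 4/64 + 4/64 + 1/64 + 4/64 + 16/64 + 4/64 + 16/64 + 4/64 = 61/64 = 0.953125.

0.953125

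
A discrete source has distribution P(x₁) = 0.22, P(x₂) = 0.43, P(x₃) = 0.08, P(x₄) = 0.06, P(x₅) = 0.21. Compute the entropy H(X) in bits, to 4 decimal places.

2.0120 bits

H = −Σ pᵢ log₂ pᵢ.
−0.22·log₂(0.22) = 0.4806
−0.43·log₂(0.43) = 0.5236
−0.08·log₂(0.08) = 0.2915
−0.06·log₂(0.06) = 0.2435
−0.21·log₂(0.21) = 0.4728
Sum ≈ 2.0120 → 2.0120 bits.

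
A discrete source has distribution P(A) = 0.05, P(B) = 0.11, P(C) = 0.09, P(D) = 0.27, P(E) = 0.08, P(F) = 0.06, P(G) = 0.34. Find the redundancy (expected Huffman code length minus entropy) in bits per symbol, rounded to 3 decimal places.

0.047 bits

Entropy H = −Σ p log₂ p ≈ 2.4533 bits.
Huffman merges: 1/20+3/50→11/100; 2/25+9/100→17/100; 11/100+11/100→11/50; 17/100+11/50→39/100; 27/100+17/50→61/100; 39/100+61/100→1. L = 5/2 ≈ 2.5000.
L − H = 2.5000 − 2.4533 = 0.047 bits.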